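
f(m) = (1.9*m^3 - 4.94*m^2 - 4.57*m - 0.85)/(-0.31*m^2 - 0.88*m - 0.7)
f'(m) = (0.62*m + 0.88)*(1.9*m^3 - 4.94*m^2 - 4.57*m - 0.85)/(-0.31*m^2 - 0.88*m - 0.7)^2 + (5.7*m^2 - 9.88*m - 4.57)/(-0.31*m^2 - 0.88*m - 0.7)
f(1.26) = 4.63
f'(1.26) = 0.12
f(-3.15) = 94.48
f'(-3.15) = 18.20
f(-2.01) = 147.31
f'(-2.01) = 85.11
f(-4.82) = 83.69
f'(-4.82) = 0.27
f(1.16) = 4.60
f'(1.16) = 0.47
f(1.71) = 4.37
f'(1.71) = -1.19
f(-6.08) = 85.58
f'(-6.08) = -2.78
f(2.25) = 3.41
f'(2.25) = -2.31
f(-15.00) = 130.24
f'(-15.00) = -5.76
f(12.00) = -45.01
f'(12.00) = -5.78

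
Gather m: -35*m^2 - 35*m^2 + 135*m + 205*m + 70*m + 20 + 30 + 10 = -70*m^2 + 410*m + 60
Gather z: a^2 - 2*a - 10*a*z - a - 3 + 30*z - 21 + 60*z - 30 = a^2 - 3*a + z*(90 - 10*a) - 54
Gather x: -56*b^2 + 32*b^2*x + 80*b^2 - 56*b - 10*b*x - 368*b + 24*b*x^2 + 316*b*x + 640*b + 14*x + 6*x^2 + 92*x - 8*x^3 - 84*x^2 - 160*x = 24*b^2 + 216*b - 8*x^3 + x^2*(24*b - 78) + x*(32*b^2 + 306*b - 54)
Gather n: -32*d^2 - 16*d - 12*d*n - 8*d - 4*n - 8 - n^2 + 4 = -32*d^2 - 24*d - n^2 + n*(-12*d - 4) - 4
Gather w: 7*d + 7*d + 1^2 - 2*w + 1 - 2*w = 14*d - 4*w + 2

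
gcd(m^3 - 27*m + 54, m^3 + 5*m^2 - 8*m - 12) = m + 6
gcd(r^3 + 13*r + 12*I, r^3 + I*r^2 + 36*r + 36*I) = r + I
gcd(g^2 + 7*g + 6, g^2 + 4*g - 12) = g + 6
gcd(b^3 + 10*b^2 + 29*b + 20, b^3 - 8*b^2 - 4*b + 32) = 1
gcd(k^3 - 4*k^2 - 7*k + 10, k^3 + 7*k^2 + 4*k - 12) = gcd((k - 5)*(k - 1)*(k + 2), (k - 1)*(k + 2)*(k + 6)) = k^2 + k - 2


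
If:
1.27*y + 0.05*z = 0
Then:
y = -0.0393700787401575*z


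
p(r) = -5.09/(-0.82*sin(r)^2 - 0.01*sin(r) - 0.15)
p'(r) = -5.09*(1.64*sin(r)*cos(r) + 0.01*cos(r))/(-0.82*sin(r)^2 - 0.01*sin(r) - 0.15)^2 = -(8.3476*sin(r) + 0.0509)*cos(r)/(0.82*sin(r)^2 + 0.01*sin(r) + 0.15)^2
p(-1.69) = 5.37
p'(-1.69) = -1.09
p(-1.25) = 5.79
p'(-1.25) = 3.21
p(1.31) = 5.50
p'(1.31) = -2.45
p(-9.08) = 21.18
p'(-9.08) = -45.16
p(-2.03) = 6.36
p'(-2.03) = -5.15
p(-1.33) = 5.57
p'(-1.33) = 2.30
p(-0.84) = 8.52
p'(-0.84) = 11.54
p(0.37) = 19.51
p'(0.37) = -42.06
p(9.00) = 17.35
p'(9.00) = 36.95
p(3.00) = 30.34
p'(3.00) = 43.24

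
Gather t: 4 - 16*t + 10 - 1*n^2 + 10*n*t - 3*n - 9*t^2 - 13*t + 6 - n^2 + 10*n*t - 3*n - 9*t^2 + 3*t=-2*n^2 - 6*n - 18*t^2 + t*(20*n - 26) + 20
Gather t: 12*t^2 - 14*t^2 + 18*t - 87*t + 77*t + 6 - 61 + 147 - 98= -2*t^2 + 8*t - 6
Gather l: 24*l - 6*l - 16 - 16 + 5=18*l - 27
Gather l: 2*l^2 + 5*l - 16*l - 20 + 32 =2*l^2 - 11*l + 12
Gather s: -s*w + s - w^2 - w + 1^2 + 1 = s*(1 - w) - w^2 - w + 2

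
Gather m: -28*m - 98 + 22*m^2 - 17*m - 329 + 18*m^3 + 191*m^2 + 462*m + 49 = 18*m^3 + 213*m^2 + 417*m - 378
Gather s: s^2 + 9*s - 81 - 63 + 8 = s^2 + 9*s - 136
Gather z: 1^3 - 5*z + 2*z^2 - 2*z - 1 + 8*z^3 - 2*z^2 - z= 8*z^3 - 8*z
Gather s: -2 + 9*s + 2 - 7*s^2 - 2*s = -7*s^2 + 7*s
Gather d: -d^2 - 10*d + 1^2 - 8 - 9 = -d^2 - 10*d - 16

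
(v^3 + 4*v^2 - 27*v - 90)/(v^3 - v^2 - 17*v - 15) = (v + 6)/(v + 1)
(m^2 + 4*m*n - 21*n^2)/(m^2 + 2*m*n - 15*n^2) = (m + 7*n)/(m + 5*n)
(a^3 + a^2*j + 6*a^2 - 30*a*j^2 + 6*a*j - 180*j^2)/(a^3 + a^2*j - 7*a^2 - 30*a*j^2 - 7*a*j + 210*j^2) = (a + 6)/(a - 7)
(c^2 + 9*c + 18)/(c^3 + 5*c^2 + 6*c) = (c + 6)/(c*(c + 2))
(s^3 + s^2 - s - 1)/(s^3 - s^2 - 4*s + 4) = (s^2 + 2*s + 1)/(s^2 - 4)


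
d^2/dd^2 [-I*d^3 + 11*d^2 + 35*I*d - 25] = -6*I*d + 22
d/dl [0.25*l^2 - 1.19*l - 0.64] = 0.5*l - 1.19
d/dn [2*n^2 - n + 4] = 4*n - 1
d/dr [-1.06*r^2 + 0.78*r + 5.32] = 0.78 - 2.12*r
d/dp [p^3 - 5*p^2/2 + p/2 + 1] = 3*p^2 - 5*p + 1/2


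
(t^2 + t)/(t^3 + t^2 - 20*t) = (t + 1)/(t^2 + t - 20)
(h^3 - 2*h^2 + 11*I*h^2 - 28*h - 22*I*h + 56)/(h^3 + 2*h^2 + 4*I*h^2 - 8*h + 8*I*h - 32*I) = (h + 7*I)/(h + 4)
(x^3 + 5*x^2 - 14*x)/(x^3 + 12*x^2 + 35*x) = (x - 2)/(x + 5)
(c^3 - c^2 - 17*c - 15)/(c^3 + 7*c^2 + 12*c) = (c^2 - 4*c - 5)/(c*(c + 4))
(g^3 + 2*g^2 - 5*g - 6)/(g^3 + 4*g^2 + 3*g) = (g - 2)/g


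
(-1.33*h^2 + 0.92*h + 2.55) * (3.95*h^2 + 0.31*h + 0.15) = -5.2535*h^4 + 3.2217*h^3 + 10.1582*h^2 + 0.9285*h + 0.3825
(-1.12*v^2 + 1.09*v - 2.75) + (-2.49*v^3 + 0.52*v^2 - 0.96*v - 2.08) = -2.49*v^3 - 0.6*v^2 + 0.13*v - 4.83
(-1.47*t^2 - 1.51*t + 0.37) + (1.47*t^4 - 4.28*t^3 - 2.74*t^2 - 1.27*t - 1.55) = 1.47*t^4 - 4.28*t^3 - 4.21*t^2 - 2.78*t - 1.18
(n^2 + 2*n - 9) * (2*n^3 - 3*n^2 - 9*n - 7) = 2*n^5 + n^4 - 33*n^3 + 2*n^2 + 67*n + 63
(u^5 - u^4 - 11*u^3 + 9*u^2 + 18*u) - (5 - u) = u^5 - u^4 - 11*u^3 + 9*u^2 + 19*u - 5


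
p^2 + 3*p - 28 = (p - 4)*(p + 7)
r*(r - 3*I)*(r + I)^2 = r^4 - I*r^3 + 5*r^2 + 3*I*r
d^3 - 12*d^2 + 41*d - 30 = (d - 6)*(d - 5)*(d - 1)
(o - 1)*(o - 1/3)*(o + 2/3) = o^3 - 2*o^2/3 - 5*o/9 + 2/9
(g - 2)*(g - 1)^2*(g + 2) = g^4 - 2*g^3 - 3*g^2 + 8*g - 4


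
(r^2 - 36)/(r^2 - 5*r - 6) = (r + 6)/(r + 1)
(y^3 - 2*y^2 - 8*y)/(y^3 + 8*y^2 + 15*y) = (y^2 - 2*y - 8)/(y^2 + 8*y + 15)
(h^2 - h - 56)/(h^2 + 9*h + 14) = (h - 8)/(h + 2)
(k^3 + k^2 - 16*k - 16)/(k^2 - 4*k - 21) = (-k^3 - k^2 + 16*k + 16)/(-k^2 + 4*k + 21)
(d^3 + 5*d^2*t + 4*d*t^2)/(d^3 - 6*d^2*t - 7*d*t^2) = (-d - 4*t)/(-d + 7*t)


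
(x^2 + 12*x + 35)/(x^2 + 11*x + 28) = (x + 5)/(x + 4)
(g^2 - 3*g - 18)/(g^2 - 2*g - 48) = (-g^2 + 3*g + 18)/(-g^2 + 2*g + 48)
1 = 1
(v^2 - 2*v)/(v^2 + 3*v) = (v - 2)/(v + 3)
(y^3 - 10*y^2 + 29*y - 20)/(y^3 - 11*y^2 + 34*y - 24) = (y - 5)/(y - 6)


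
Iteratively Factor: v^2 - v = (v)*(v - 1)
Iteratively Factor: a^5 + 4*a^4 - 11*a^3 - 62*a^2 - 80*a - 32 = (a + 2)*(a^4 + 2*a^3 - 15*a^2 - 32*a - 16) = (a + 1)*(a + 2)*(a^3 + a^2 - 16*a - 16) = (a - 4)*(a + 1)*(a + 2)*(a^2 + 5*a + 4) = (a - 4)*(a + 1)^2*(a + 2)*(a + 4)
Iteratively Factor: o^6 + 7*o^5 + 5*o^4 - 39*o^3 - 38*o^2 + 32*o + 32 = (o + 1)*(o^5 + 6*o^4 - o^3 - 38*o^2 + 32) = (o + 1)^2*(o^4 + 5*o^3 - 6*o^2 - 32*o + 32) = (o + 1)^2*(o + 4)*(o^3 + o^2 - 10*o + 8) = (o - 1)*(o + 1)^2*(o + 4)*(o^2 + 2*o - 8) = (o - 1)*(o + 1)^2*(o + 4)^2*(o - 2)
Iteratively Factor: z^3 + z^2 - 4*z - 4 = (z + 2)*(z^2 - z - 2) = (z + 1)*(z + 2)*(z - 2)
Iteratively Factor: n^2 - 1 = (n - 1)*(n + 1)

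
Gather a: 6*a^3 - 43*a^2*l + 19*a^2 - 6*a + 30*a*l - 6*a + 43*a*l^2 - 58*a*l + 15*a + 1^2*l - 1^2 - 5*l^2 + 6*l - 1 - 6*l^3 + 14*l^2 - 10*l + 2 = 6*a^3 + a^2*(19 - 43*l) + a*(43*l^2 - 28*l + 3) - 6*l^3 + 9*l^2 - 3*l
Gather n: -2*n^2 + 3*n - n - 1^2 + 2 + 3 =-2*n^2 + 2*n + 4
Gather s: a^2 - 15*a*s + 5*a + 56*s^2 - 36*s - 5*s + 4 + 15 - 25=a^2 + 5*a + 56*s^2 + s*(-15*a - 41) - 6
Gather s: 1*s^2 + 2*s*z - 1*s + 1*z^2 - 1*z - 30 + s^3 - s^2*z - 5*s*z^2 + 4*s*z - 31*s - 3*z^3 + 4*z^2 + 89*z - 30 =s^3 + s^2*(1 - z) + s*(-5*z^2 + 6*z - 32) - 3*z^3 + 5*z^2 + 88*z - 60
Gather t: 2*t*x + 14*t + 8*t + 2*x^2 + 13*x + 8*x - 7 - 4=t*(2*x + 22) + 2*x^2 + 21*x - 11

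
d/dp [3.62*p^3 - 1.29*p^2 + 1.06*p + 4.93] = 10.86*p^2 - 2.58*p + 1.06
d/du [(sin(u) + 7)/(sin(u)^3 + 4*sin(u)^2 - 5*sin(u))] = (-2*sin(u)^3 - 25*sin(u)^2 - 56*sin(u) + 35)*cos(u)/((sin(u) - 1)^2*(sin(u) + 5)^2*sin(u)^2)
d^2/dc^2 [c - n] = 0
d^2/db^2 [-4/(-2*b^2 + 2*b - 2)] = 4*(-b^2 + b + (2*b - 1)^2 - 1)/(b^2 - b + 1)^3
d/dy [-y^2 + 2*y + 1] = 2 - 2*y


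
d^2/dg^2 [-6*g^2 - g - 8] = -12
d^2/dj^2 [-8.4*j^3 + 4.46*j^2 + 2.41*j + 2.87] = 8.92 - 50.4*j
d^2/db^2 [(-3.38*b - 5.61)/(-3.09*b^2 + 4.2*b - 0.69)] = ((3.38*b + 5.61)*(6.18*b - 4.2)*(12.36*b - 8.4) - (62.6652*b + 6.2778)*(3.09*b^2 - 4.2*b + 0.69))/(3.09*b^2 - 4.2*b + 0.69)^3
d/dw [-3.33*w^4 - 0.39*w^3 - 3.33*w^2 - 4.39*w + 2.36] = -13.32*w^3 - 1.17*w^2 - 6.66*w - 4.39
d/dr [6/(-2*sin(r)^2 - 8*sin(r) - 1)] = 24*(sin(r) + 2)*cos(r)/(8*sin(r) - cos(2*r) + 2)^2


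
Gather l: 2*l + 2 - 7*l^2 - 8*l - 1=-7*l^2 - 6*l + 1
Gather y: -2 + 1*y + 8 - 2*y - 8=-y - 2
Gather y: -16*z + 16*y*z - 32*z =16*y*z - 48*z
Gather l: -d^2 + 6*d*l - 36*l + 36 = -d^2 + l*(6*d - 36) + 36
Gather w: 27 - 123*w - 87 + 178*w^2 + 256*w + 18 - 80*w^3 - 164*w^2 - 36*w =-80*w^3 + 14*w^2 + 97*w - 42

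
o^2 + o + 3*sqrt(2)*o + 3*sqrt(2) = (o + 1)*(o + 3*sqrt(2))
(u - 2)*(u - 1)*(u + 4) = u^3 + u^2 - 10*u + 8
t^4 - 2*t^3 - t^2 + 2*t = t*(t - 2)*(t - 1)*(t + 1)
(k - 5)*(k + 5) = k^2 - 25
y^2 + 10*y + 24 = (y + 4)*(y + 6)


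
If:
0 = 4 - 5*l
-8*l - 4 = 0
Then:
No Solution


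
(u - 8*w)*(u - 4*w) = u^2 - 12*u*w + 32*w^2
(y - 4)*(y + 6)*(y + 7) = y^3 + 9*y^2 - 10*y - 168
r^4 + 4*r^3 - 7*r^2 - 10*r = r*(r - 2)*(r + 1)*(r + 5)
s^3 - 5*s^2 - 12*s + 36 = (s - 6)*(s - 2)*(s + 3)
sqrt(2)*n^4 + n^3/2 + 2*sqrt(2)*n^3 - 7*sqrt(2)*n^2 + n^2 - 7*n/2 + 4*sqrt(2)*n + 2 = (n - 1)^2*(n + 4)*(sqrt(2)*n + 1/2)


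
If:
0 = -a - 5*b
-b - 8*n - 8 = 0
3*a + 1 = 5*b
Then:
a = -1/4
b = 1/20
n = -161/160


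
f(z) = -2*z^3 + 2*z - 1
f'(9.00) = -484.00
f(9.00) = -1441.00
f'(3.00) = -52.00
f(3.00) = -49.00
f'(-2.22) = -27.57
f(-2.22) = 16.44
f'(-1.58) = -12.98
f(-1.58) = 3.73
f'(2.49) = -35.20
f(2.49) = -26.90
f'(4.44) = -116.28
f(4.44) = -167.18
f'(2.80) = -45.04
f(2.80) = -39.30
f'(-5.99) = -213.28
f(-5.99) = 416.86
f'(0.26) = 1.59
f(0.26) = -0.52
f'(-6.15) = -224.94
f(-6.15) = 451.92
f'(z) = 2 - 6*z^2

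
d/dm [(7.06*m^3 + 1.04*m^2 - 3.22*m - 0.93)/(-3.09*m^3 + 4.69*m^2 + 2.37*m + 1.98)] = (36.325*m^4 + 13.5648*m^3 + 50.8819*m^2 + 12.8418*m - 4.1715)/(9.5481*m^6 - 28.9842*m^5 + 7.3495*m^4 + 9.9942*m^3 + 24.1893*m^2 + 9.3852*m + 3.9204)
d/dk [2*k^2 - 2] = 4*k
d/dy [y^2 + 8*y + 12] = 2*y + 8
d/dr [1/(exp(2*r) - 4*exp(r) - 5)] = 2*(2 - exp(r))*exp(r)/(-exp(2*r) + 4*exp(r) + 5)^2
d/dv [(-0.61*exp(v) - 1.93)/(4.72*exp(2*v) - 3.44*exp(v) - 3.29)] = (2.8792*exp(2*v) + 18.2192*exp(v) - 4.6323)*exp(v)/(22.2784*exp(4*v) - 32.4736*exp(3*v) - 19.224*exp(2*v) + 22.6352*exp(v) + 10.8241)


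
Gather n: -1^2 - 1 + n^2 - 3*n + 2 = n^2 - 3*n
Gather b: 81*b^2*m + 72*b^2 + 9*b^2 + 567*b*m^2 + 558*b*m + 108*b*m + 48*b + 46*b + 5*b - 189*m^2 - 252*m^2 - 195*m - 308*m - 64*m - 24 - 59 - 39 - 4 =b^2*(81*m + 81) + b*(567*m^2 + 666*m + 99) - 441*m^2 - 567*m - 126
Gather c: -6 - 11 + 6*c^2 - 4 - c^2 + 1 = 5*c^2 - 20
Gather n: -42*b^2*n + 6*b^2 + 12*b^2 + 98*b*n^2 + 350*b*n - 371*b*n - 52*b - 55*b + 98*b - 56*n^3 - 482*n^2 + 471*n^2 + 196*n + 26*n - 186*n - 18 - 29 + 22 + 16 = 18*b^2 - 9*b - 56*n^3 + n^2*(98*b - 11) + n*(-42*b^2 - 21*b + 36) - 9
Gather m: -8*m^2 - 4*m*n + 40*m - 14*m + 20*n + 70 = -8*m^2 + m*(26 - 4*n) + 20*n + 70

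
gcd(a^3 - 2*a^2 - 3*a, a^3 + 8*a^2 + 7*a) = a^2 + a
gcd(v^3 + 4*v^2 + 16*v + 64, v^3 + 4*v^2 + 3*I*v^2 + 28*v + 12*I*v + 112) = v^2 + v*(4 - 4*I) - 16*I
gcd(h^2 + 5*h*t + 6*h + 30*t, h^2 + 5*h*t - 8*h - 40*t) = h + 5*t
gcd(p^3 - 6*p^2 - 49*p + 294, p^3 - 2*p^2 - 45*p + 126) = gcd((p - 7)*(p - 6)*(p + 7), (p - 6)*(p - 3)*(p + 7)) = p^2 + p - 42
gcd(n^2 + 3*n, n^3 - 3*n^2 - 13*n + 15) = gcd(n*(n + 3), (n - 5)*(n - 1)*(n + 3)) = n + 3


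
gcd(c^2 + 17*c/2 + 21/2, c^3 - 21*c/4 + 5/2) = 1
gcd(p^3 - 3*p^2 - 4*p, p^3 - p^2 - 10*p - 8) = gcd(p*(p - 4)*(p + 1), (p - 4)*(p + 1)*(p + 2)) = p^2 - 3*p - 4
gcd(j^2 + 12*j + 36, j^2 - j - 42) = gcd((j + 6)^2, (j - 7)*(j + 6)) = j + 6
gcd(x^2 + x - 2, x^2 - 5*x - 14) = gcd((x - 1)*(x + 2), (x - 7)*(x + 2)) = x + 2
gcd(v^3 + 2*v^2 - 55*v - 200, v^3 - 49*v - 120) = v^2 - 3*v - 40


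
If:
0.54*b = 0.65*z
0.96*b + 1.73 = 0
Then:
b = -1.80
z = -1.50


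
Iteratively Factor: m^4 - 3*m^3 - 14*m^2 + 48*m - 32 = (m - 4)*(m^3 + m^2 - 10*m + 8) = (m - 4)*(m - 1)*(m^2 + 2*m - 8) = (m - 4)*(m - 2)*(m - 1)*(m + 4)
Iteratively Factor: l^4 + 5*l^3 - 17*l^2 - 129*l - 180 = (l - 5)*(l^3 + 10*l^2 + 33*l + 36) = (l - 5)*(l + 3)*(l^2 + 7*l + 12) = (l - 5)*(l + 3)^2*(l + 4)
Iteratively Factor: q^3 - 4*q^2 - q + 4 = (q + 1)*(q^2 - 5*q + 4) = (q - 4)*(q + 1)*(q - 1)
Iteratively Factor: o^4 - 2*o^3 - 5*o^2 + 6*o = (o - 3)*(o^3 + o^2 - 2*o) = o*(o - 3)*(o^2 + o - 2) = o*(o - 3)*(o - 1)*(o + 2)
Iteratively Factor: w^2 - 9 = (w - 3)*(w + 3)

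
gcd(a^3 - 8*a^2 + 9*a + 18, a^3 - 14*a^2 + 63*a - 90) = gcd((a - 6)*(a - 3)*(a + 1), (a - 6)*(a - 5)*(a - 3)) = a^2 - 9*a + 18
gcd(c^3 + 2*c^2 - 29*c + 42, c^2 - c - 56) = c + 7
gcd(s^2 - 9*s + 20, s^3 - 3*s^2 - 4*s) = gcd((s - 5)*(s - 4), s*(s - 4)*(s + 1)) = s - 4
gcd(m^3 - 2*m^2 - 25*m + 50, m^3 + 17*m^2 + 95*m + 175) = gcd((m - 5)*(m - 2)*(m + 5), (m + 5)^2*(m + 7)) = m + 5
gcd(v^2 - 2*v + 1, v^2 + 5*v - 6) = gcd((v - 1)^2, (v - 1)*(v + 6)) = v - 1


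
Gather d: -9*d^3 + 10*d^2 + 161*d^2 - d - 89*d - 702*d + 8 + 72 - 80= -9*d^3 + 171*d^2 - 792*d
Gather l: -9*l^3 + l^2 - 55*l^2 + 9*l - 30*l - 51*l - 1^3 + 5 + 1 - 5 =-9*l^3 - 54*l^2 - 72*l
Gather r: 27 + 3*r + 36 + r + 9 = 4*r + 72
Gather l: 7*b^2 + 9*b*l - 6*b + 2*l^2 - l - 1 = 7*b^2 - 6*b + 2*l^2 + l*(9*b - 1) - 1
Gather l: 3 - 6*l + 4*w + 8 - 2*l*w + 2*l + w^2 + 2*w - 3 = l*(-2*w - 4) + w^2 + 6*w + 8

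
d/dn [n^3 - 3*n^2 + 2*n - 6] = 3*n^2 - 6*n + 2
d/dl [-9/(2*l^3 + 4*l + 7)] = 18*(3*l^2 + 2)/(2*l^3 + 4*l + 7)^2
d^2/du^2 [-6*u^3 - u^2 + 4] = -36*u - 2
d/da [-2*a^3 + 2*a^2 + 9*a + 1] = -6*a^2 + 4*a + 9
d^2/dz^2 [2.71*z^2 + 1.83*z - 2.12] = 5.42000000000000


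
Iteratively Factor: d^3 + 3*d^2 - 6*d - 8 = (d + 1)*(d^2 + 2*d - 8) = (d - 2)*(d + 1)*(d + 4)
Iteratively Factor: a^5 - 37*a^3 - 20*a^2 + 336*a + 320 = (a + 4)*(a^4 - 4*a^3 - 21*a^2 + 64*a + 80) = (a + 1)*(a + 4)*(a^3 - 5*a^2 - 16*a + 80) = (a - 5)*(a + 1)*(a + 4)*(a^2 - 16) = (a - 5)*(a - 4)*(a + 1)*(a + 4)*(a + 4)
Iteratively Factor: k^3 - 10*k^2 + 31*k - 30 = (k - 3)*(k^2 - 7*k + 10) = (k - 5)*(k - 3)*(k - 2)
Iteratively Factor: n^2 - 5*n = (n)*(n - 5)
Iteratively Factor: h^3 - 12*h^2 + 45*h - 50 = (h - 2)*(h^2 - 10*h + 25) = (h - 5)*(h - 2)*(h - 5)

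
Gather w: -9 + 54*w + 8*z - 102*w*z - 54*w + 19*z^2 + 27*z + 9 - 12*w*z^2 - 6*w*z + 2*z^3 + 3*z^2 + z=w*(-12*z^2 - 108*z) + 2*z^3 + 22*z^2 + 36*z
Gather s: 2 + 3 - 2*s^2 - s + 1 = -2*s^2 - s + 6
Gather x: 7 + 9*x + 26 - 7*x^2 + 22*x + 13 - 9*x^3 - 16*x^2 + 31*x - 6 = -9*x^3 - 23*x^2 + 62*x + 40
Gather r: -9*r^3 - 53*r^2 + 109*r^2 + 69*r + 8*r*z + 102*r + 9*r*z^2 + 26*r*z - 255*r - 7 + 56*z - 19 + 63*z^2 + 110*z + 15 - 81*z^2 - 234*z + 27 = -9*r^3 + 56*r^2 + r*(9*z^2 + 34*z - 84) - 18*z^2 - 68*z + 16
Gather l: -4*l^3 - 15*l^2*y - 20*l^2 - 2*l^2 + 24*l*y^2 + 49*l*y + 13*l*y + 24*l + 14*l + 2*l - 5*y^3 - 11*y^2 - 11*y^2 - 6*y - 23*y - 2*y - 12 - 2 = -4*l^3 + l^2*(-15*y - 22) + l*(24*y^2 + 62*y + 40) - 5*y^3 - 22*y^2 - 31*y - 14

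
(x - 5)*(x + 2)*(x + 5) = x^3 + 2*x^2 - 25*x - 50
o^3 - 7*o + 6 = (o - 2)*(o - 1)*(o + 3)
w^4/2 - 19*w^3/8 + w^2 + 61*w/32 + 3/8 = (w/2 + 1/4)*(w - 4)*(w - 3/2)*(w + 1/4)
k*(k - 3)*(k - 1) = k^3 - 4*k^2 + 3*k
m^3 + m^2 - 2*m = m*(m - 1)*(m + 2)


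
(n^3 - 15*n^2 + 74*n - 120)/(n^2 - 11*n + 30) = n - 4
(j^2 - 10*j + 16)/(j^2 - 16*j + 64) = (j - 2)/(j - 8)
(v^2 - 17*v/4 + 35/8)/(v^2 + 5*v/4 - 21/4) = (v - 5/2)/(v + 3)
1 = 1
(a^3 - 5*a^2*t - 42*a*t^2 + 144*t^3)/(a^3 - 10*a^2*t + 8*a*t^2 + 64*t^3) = (-a^2 - 3*a*t + 18*t^2)/(-a^2 + 2*a*t + 8*t^2)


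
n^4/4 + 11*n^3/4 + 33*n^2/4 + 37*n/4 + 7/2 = (n/4 + 1/2)*(n + 1)^2*(n + 7)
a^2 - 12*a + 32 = (a - 8)*(a - 4)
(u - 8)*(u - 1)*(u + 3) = u^3 - 6*u^2 - 19*u + 24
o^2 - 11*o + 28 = (o - 7)*(o - 4)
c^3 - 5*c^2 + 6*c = c*(c - 3)*(c - 2)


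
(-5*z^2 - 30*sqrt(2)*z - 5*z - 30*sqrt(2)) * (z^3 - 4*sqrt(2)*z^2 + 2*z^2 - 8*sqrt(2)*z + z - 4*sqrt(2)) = -5*z^5 - 15*z^4 - 10*sqrt(2)*z^4 - 30*sqrt(2)*z^3 + 225*z^3 - 30*sqrt(2)*z^2 + 715*z^2 - 10*sqrt(2)*z + 720*z + 240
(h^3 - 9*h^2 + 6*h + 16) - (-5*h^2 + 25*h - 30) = h^3 - 4*h^2 - 19*h + 46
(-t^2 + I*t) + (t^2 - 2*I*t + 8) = -I*t + 8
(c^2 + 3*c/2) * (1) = c^2 + 3*c/2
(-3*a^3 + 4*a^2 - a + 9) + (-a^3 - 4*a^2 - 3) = -4*a^3 - a + 6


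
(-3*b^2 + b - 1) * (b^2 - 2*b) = -3*b^4 + 7*b^3 - 3*b^2 + 2*b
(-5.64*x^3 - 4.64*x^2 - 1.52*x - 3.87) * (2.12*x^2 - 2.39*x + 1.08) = -11.9568*x^5 + 3.6428*x^4 + 1.776*x^3 - 9.5828*x^2 + 7.6077*x - 4.1796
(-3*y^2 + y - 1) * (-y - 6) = 3*y^3 + 17*y^2 - 5*y + 6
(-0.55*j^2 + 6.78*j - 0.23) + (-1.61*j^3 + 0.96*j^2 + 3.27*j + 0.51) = -1.61*j^3 + 0.41*j^2 + 10.05*j + 0.28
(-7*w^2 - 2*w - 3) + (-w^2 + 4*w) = -8*w^2 + 2*w - 3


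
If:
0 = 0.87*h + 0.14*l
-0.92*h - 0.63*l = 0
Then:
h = 0.00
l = 0.00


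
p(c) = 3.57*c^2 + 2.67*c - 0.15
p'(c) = 7.14*c + 2.67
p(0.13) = 0.26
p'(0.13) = 3.60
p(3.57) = 54.88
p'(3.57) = 28.16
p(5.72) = 131.93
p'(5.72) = 43.51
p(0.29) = 0.92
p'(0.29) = 4.74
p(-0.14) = -0.45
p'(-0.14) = 1.67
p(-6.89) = 150.93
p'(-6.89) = -46.52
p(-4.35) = 55.79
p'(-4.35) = -28.39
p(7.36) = 212.89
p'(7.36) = 55.22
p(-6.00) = 112.35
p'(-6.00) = -40.17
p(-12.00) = 481.89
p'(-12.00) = -83.01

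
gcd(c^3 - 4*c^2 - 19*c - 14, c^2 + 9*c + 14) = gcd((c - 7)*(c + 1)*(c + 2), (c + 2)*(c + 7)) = c + 2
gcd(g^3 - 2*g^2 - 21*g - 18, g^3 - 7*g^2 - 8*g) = g + 1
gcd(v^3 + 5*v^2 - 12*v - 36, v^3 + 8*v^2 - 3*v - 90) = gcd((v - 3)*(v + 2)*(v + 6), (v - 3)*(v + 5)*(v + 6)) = v^2 + 3*v - 18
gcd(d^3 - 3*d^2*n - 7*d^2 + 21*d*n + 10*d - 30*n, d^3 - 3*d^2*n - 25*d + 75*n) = d^2 - 3*d*n - 5*d + 15*n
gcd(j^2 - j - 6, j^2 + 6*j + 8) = j + 2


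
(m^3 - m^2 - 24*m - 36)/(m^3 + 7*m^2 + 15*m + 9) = (m^2 - 4*m - 12)/(m^2 + 4*m + 3)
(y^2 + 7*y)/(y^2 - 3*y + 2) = y*(y + 7)/(y^2 - 3*y + 2)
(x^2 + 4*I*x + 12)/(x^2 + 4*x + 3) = (x^2 + 4*I*x + 12)/(x^2 + 4*x + 3)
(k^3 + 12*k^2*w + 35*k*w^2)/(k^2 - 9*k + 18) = k*(k^2 + 12*k*w + 35*w^2)/(k^2 - 9*k + 18)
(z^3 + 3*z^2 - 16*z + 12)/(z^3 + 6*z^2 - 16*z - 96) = (z^2 - 3*z + 2)/(z^2 - 16)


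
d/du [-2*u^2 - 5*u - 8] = -4*u - 5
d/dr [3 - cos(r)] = sin(r)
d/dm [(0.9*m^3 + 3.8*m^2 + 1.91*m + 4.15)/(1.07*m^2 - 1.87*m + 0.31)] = (0.963*m^4 - 3.366*m^3 - 8.3127*m^2 - 6.525*m + 8.3526)/(1.1449*m^4 - 4.0018*m^3 + 4.1603*m^2 - 1.1594*m + 0.0961)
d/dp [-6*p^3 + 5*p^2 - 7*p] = -18*p^2 + 10*p - 7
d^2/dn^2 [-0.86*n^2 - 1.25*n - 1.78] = -1.72000000000000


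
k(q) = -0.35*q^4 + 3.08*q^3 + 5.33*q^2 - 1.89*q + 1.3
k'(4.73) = 107.10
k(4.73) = 262.35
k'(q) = -1.4*q^3 + 9.24*q^2 + 10.66*q - 1.89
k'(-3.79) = 166.65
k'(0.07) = -1.10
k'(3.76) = 94.40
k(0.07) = 1.19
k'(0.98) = 16.11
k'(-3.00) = 87.09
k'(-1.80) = 17.02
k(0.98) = 7.14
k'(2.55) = 62.16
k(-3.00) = -56.57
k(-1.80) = 0.33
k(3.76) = 163.32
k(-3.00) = -56.57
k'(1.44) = 28.44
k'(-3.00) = 87.09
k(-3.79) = -154.87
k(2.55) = 67.41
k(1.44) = 17.32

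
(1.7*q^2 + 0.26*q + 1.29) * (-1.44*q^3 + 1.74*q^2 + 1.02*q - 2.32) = -2.448*q^5 + 2.5836*q^4 + 0.3288*q^3 - 1.4342*q^2 + 0.7126*q - 2.9928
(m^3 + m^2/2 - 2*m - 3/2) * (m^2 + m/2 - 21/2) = m^5 + m^4 - 49*m^3/4 - 31*m^2/4 + 81*m/4 + 63/4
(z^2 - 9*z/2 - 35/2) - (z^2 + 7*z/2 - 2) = -8*z - 31/2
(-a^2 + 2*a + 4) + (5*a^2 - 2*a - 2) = 4*a^2 + 2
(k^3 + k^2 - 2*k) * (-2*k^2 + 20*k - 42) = -2*k^5 + 18*k^4 - 18*k^3 - 82*k^2 + 84*k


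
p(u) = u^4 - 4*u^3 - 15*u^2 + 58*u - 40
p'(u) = 4*u^3 - 12*u^2 - 30*u + 58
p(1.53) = 4.78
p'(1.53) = -1.66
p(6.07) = 222.34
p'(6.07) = 328.36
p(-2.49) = -177.23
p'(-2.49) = -3.45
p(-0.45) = -68.73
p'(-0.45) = 68.71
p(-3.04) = -157.16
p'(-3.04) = -74.08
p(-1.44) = -138.38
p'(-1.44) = 64.37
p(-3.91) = -23.27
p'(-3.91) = -247.26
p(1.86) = 2.22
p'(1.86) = -13.58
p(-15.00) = 59840.00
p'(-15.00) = -15692.00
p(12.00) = 12320.00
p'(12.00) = 4882.00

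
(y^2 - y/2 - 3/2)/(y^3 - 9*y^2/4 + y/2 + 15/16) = 8*(y + 1)/(8*y^2 - 6*y - 5)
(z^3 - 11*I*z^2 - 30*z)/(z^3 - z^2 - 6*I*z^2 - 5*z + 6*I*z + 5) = z*(z - 6*I)/(z^2 - z*(1 + I) + I)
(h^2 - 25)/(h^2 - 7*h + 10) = (h + 5)/(h - 2)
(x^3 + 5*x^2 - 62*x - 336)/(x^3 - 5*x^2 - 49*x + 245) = (x^2 - 2*x - 48)/(x^2 - 12*x + 35)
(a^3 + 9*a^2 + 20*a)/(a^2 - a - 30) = a*(a + 4)/(a - 6)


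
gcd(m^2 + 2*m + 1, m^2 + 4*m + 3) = m + 1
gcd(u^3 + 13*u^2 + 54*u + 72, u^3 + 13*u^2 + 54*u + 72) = u^3 + 13*u^2 + 54*u + 72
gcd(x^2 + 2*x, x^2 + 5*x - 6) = 1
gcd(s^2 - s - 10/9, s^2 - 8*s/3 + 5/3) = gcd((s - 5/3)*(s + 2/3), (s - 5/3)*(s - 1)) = s - 5/3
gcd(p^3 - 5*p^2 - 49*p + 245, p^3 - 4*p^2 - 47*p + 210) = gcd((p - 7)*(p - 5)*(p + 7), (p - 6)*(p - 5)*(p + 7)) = p^2 + 2*p - 35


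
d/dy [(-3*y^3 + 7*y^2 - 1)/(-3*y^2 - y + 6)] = (9*y^4 + 6*y^3 - 61*y^2 + 78*y - 1)/(9*y^4 + 6*y^3 - 35*y^2 - 12*y + 36)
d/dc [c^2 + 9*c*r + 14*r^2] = 2*c + 9*r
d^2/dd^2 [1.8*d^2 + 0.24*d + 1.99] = 3.60000000000000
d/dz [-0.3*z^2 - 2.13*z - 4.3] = -0.6*z - 2.13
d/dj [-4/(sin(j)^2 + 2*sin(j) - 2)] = 8*(sin(j) + 1)*cos(j)/(sin(j)^2 + 2*sin(j) - 2)^2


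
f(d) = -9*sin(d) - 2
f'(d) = -9*cos(d)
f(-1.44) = 6.92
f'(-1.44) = -1.17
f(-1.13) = 6.14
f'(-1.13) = -3.84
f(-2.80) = 1.01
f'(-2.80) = 8.48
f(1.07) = -9.89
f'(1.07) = -4.32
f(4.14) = 5.57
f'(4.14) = 4.87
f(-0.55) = 2.70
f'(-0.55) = -7.67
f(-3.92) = -8.32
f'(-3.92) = 6.41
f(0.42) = -5.67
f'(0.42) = -8.22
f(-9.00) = 1.71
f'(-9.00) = 8.20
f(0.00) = -2.00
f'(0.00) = -9.00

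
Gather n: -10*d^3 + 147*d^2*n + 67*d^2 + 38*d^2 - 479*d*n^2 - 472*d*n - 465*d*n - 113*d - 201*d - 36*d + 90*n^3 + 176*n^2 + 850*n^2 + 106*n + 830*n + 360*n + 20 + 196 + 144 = -10*d^3 + 105*d^2 - 350*d + 90*n^3 + n^2*(1026 - 479*d) + n*(147*d^2 - 937*d + 1296) + 360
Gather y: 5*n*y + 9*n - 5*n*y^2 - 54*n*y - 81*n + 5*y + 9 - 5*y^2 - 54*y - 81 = -72*n + y^2*(-5*n - 5) + y*(-49*n - 49) - 72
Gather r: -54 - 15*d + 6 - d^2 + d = -d^2 - 14*d - 48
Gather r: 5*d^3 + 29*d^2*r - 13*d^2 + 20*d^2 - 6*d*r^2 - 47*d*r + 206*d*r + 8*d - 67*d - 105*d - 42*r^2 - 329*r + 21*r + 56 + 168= 5*d^3 + 7*d^2 - 164*d + r^2*(-6*d - 42) + r*(29*d^2 + 159*d - 308) + 224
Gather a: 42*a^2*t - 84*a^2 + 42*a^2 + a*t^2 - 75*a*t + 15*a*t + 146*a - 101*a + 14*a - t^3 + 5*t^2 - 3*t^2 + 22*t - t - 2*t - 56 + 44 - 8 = a^2*(42*t - 42) + a*(t^2 - 60*t + 59) - t^3 + 2*t^2 + 19*t - 20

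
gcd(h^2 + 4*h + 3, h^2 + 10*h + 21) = h + 3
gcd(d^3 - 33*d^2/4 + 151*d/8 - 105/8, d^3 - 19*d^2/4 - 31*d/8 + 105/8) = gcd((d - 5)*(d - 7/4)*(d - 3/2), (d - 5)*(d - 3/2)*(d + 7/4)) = d^2 - 13*d/2 + 15/2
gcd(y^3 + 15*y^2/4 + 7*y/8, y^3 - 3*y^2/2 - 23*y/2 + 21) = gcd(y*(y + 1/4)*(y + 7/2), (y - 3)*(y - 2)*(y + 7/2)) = y + 7/2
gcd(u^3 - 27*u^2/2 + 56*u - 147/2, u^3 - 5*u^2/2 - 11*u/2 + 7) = u - 7/2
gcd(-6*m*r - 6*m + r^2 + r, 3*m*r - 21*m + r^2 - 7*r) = 1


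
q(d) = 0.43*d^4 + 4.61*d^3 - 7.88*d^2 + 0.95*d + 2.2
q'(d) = 1.72*d^3 + 13.83*d^2 - 15.76*d + 0.95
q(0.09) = 2.23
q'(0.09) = -0.36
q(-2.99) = -159.95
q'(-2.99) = 125.74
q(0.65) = 0.83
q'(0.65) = -2.98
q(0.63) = 0.89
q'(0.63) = -3.06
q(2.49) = 43.41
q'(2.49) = 74.01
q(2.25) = 27.98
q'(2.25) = 55.10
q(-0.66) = -3.10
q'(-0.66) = 16.88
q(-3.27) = -197.19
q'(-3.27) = 140.23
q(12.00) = 15761.44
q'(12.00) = 4775.51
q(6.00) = 1277.26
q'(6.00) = 775.79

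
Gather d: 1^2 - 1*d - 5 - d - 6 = -2*d - 10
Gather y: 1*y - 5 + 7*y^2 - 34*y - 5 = 7*y^2 - 33*y - 10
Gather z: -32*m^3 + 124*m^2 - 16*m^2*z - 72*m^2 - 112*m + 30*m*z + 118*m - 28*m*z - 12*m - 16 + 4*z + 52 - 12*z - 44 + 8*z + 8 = -32*m^3 + 52*m^2 - 6*m + z*(-16*m^2 + 2*m)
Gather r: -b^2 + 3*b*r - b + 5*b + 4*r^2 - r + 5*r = -b^2 + 4*b + 4*r^2 + r*(3*b + 4)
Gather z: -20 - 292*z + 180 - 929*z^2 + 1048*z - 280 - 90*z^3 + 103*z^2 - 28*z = -90*z^3 - 826*z^2 + 728*z - 120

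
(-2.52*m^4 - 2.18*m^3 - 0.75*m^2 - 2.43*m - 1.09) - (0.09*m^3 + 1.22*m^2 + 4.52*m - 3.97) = -2.52*m^4 - 2.27*m^3 - 1.97*m^2 - 6.95*m + 2.88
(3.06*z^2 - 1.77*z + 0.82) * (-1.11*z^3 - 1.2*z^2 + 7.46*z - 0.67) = -3.3966*z^5 - 1.7073*z^4 + 24.0414*z^3 - 16.2384*z^2 + 7.3031*z - 0.5494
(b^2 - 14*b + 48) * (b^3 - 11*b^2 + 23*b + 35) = b^5 - 25*b^4 + 225*b^3 - 815*b^2 + 614*b + 1680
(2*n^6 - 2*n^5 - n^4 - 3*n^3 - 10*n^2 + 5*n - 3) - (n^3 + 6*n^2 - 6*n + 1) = 2*n^6 - 2*n^5 - n^4 - 4*n^3 - 16*n^2 + 11*n - 4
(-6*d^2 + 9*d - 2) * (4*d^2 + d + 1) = -24*d^4 + 30*d^3 - 5*d^2 + 7*d - 2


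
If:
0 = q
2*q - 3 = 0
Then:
No Solution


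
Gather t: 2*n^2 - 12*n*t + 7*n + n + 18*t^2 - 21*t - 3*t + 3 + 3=2*n^2 + 8*n + 18*t^2 + t*(-12*n - 24) + 6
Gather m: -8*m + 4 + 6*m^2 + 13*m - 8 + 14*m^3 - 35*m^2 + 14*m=14*m^3 - 29*m^2 + 19*m - 4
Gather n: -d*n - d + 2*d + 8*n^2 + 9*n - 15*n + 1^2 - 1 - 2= d + 8*n^2 + n*(-d - 6) - 2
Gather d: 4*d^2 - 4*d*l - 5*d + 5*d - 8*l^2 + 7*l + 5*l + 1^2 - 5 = 4*d^2 - 4*d*l - 8*l^2 + 12*l - 4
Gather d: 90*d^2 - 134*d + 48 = 90*d^2 - 134*d + 48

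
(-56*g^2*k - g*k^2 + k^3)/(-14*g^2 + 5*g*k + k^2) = k*(8*g - k)/(2*g - k)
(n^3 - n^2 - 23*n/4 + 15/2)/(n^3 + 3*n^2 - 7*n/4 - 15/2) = (n - 2)/(n + 2)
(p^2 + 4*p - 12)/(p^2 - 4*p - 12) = (-p^2 - 4*p + 12)/(-p^2 + 4*p + 12)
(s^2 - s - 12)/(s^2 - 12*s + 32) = (s + 3)/(s - 8)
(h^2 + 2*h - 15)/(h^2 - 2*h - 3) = (h + 5)/(h + 1)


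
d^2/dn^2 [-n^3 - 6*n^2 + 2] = -6*n - 12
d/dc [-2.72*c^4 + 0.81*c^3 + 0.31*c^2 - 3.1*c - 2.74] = -10.88*c^3 + 2.43*c^2 + 0.62*c - 3.1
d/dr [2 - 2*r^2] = -4*r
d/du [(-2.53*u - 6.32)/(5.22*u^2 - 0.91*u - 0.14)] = (13.2066*u^2 + 65.9808*u - 5.397)/(27.2484*u^4 - 9.5004*u^3 - 0.6335*u^2 + 0.2548*u + 0.0196)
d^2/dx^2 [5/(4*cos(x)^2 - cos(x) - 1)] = 5*(64*sin(x)^4 - 49*sin(x)^2 + 14*cos(x) - 3*cos(3*x) - 25)/(4*sin(x)^2 + cos(x) - 3)^3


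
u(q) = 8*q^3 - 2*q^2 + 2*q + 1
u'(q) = 24*q^2 - 4*q + 2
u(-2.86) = -208.23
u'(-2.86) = 209.75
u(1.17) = 13.42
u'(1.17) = 30.17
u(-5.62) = -1493.44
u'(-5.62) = 782.51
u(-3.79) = -470.83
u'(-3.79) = 361.90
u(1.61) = 32.42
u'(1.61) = 57.77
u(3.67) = 376.85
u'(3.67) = 310.57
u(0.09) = 1.17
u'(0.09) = 1.83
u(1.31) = 18.17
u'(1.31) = 37.95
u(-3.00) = -239.00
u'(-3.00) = 230.00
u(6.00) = 1669.00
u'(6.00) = 842.00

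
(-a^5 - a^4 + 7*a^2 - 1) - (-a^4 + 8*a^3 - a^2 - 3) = -a^5 - 8*a^3 + 8*a^2 + 2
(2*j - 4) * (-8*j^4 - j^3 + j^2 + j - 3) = -16*j^5 + 30*j^4 + 6*j^3 - 2*j^2 - 10*j + 12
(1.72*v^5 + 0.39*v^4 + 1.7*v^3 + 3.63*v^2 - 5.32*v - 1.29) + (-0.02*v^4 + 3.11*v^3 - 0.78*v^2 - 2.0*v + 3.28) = 1.72*v^5 + 0.37*v^4 + 4.81*v^3 + 2.85*v^2 - 7.32*v + 1.99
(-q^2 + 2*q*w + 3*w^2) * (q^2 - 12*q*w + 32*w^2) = -q^4 + 14*q^3*w - 53*q^2*w^2 + 28*q*w^3 + 96*w^4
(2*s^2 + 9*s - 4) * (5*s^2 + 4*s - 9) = 10*s^4 + 53*s^3 - 2*s^2 - 97*s + 36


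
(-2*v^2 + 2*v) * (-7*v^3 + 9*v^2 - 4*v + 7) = 14*v^5 - 32*v^4 + 26*v^3 - 22*v^2 + 14*v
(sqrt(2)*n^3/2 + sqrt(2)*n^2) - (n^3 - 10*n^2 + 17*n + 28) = -n^3 + sqrt(2)*n^3/2 + sqrt(2)*n^2 + 10*n^2 - 17*n - 28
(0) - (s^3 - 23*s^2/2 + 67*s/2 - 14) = -s^3 + 23*s^2/2 - 67*s/2 + 14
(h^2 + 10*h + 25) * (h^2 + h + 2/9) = h^4 + 11*h^3 + 317*h^2/9 + 245*h/9 + 50/9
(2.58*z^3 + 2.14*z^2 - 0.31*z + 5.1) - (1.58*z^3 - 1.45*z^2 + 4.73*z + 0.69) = 1.0*z^3 + 3.59*z^2 - 5.04*z + 4.41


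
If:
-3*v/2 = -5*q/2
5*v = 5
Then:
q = 3/5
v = 1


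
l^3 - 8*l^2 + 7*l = l*(l - 7)*(l - 1)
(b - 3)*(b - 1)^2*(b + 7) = b^4 + 2*b^3 - 28*b^2 + 46*b - 21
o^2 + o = o*(o + 1)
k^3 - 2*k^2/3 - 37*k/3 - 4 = (k - 4)*(k + 1/3)*(k + 3)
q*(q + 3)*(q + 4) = q^3 + 7*q^2 + 12*q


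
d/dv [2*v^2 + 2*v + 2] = 4*v + 2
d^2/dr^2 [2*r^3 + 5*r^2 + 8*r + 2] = 12*r + 10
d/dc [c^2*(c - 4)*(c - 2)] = 2*c*(2*c^2 - 9*c + 8)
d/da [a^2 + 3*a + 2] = 2*a + 3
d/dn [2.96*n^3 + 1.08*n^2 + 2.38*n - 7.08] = 8.88*n^2 + 2.16*n + 2.38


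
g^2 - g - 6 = (g - 3)*(g + 2)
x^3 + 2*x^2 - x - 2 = (x - 1)*(x + 1)*(x + 2)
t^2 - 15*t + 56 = (t - 8)*(t - 7)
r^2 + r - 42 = (r - 6)*(r + 7)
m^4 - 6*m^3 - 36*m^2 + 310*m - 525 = (m - 5)^2*(m - 3)*(m + 7)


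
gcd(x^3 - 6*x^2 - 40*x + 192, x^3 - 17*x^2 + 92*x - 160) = x^2 - 12*x + 32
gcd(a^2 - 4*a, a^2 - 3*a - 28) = 1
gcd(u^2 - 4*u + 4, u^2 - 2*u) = u - 2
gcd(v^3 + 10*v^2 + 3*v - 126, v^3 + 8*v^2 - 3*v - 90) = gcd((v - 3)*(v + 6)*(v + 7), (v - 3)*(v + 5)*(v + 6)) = v^2 + 3*v - 18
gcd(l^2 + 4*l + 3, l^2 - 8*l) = 1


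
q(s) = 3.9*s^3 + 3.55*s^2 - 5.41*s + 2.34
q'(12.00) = 1764.59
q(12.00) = 7187.82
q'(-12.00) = 1594.19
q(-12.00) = -6160.74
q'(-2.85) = 69.39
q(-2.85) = -43.69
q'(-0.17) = -6.28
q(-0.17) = 3.34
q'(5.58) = 398.50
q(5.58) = 760.28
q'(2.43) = 80.93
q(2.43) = 66.12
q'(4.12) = 222.44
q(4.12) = 313.05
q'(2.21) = 67.42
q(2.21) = 49.82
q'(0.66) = 4.37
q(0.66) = 1.44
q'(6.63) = 555.96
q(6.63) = 1259.11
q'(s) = 11.7*s^2 + 7.1*s - 5.41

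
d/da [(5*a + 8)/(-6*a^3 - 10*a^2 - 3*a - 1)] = (60*a^3 + 194*a^2 + 160*a + 19)/(36*a^6 + 120*a^5 + 136*a^4 + 72*a^3 + 29*a^2 + 6*a + 1)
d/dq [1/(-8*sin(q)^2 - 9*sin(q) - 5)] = (16*sin(q) + 9)*cos(q)/(8*sin(q)^2 + 9*sin(q) + 5)^2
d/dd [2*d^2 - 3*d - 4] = 4*d - 3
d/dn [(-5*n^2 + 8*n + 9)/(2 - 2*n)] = (5*n^2 - 10*n + 17)/(2*(n^2 - 2*n + 1))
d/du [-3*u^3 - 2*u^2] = u*(-9*u - 4)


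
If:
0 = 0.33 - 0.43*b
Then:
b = 0.77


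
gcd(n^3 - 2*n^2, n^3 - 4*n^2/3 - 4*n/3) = n^2 - 2*n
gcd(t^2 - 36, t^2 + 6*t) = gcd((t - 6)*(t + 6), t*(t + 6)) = t + 6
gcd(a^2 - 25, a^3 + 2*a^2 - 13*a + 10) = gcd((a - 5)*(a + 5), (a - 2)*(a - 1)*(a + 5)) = a + 5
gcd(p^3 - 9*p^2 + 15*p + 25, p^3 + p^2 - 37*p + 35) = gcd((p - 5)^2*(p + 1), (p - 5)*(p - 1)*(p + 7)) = p - 5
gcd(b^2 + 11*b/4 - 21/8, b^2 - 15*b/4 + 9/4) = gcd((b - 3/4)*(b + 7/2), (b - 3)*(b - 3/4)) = b - 3/4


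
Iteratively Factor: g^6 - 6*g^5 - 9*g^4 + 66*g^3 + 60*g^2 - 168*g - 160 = (g - 2)*(g^5 - 4*g^4 - 17*g^3 + 32*g^2 + 124*g + 80) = (g - 2)*(g + 2)*(g^4 - 6*g^3 - 5*g^2 + 42*g + 40) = (g - 4)*(g - 2)*(g + 2)*(g^3 - 2*g^2 - 13*g - 10) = (g - 5)*(g - 4)*(g - 2)*(g + 2)*(g^2 + 3*g + 2) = (g - 5)*(g - 4)*(g - 2)*(g + 1)*(g + 2)*(g + 2)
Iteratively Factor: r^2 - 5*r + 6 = (r - 2)*(r - 3)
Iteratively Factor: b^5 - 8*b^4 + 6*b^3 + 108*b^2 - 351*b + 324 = (b - 3)*(b^4 - 5*b^3 - 9*b^2 + 81*b - 108) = (b - 3)^2*(b^3 - 2*b^2 - 15*b + 36) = (b - 3)^2*(b + 4)*(b^2 - 6*b + 9) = (b - 3)^3*(b + 4)*(b - 3)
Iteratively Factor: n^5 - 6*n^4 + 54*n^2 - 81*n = (n - 3)*(n^4 - 3*n^3 - 9*n^2 + 27*n) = (n - 3)*(n + 3)*(n^3 - 6*n^2 + 9*n) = n*(n - 3)*(n + 3)*(n^2 - 6*n + 9) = n*(n - 3)^2*(n + 3)*(n - 3)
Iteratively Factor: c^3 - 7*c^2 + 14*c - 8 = (c - 1)*(c^2 - 6*c + 8) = (c - 4)*(c - 1)*(c - 2)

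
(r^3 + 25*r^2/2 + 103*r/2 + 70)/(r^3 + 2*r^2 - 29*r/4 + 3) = 2*(2*r^2 + 17*r + 35)/(4*r^2 - 8*r + 3)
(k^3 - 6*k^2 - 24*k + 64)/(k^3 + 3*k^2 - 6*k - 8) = (k - 8)/(k + 1)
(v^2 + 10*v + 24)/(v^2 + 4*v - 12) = (v + 4)/(v - 2)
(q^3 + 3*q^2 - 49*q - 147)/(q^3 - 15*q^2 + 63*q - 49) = (q^2 + 10*q + 21)/(q^2 - 8*q + 7)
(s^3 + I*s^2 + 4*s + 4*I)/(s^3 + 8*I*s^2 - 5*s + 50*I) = (s^2 + 3*I*s - 2)/(s^2 + 10*I*s - 25)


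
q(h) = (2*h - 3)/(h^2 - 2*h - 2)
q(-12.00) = -0.16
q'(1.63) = -0.82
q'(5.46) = -0.13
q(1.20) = 0.20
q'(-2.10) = -0.72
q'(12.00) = -0.02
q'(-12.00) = -0.01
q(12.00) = 0.18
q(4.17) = 0.76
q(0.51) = 0.72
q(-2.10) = -1.09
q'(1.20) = -0.65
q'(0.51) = -0.98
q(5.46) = 0.47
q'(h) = (2 - 2*h)*(2*h - 3)/(h^2 - 2*h - 2)^2 + 2/(h^2 - 2*h - 2) = 2*(-h^2 + 3*h - 5)/(h^4 - 4*h^3 + 8*h + 4)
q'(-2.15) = -0.67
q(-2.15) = -1.05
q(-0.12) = 1.86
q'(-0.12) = -3.53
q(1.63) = -0.10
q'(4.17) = -0.40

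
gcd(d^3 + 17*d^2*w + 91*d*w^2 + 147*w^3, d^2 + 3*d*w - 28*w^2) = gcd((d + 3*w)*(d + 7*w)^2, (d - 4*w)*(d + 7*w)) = d + 7*w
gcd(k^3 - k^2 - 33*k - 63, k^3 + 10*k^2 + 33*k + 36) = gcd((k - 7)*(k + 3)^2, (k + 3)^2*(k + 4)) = k^2 + 6*k + 9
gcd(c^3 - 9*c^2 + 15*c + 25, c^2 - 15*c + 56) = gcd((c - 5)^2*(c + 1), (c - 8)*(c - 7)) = 1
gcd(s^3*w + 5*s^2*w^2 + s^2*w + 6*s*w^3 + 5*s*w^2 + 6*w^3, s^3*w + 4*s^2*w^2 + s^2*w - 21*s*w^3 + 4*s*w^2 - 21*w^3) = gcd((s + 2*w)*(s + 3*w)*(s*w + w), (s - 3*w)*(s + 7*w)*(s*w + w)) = s*w + w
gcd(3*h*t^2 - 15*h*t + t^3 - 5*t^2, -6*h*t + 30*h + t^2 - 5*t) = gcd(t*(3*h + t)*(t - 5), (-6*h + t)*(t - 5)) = t - 5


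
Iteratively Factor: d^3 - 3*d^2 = (d)*(d^2 - 3*d) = d*(d - 3)*(d)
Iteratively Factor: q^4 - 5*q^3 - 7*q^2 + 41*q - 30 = (q - 2)*(q^3 - 3*q^2 - 13*q + 15) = (q - 2)*(q - 1)*(q^2 - 2*q - 15) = (q - 2)*(q - 1)*(q + 3)*(q - 5)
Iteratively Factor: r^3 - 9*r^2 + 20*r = (r - 5)*(r^2 - 4*r) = r*(r - 5)*(r - 4)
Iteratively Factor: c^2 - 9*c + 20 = (c - 4)*(c - 5)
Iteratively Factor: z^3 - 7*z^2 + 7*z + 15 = (z + 1)*(z^2 - 8*z + 15) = (z - 5)*(z + 1)*(z - 3)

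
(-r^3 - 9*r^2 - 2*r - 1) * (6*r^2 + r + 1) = -6*r^5 - 55*r^4 - 22*r^3 - 17*r^2 - 3*r - 1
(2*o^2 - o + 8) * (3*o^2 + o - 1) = 6*o^4 - o^3 + 21*o^2 + 9*o - 8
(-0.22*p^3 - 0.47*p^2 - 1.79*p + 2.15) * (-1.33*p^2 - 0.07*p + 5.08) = 0.2926*p^5 + 0.6405*p^4 + 1.296*p^3 - 5.1218*p^2 - 9.2437*p + 10.922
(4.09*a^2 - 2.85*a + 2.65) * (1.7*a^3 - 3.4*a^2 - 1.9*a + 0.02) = 6.953*a^5 - 18.751*a^4 + 6.424*a^3 - 3.5132*a^2 - 5.092*a + 0.053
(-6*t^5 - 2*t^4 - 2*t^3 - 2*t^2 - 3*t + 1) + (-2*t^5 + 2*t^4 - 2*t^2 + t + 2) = -8*t^5 - 2*t^3 - 4*t^2 - 2*t + 3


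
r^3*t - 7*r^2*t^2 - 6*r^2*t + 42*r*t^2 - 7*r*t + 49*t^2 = (r - 7)*(r - 7*t)*(r*t + t)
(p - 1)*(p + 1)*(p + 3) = p^3 + 3*p^2 - p - 3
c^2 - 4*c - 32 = (c - 8)*(c + 4)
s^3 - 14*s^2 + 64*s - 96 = (s - 6)*(s - 4)^2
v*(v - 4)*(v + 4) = v^3 - 16*v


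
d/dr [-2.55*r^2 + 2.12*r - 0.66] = 2.12 - 5.1*r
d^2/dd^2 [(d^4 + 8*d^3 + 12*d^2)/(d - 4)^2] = 2*(d^4 - 16*d^3 + 96*d^2 + 480*d + 192)/(d^4 - 16*d^3 + 96*d^2 - 256*d + 256)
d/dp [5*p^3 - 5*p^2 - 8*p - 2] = 15*p^2 - 10*p - 8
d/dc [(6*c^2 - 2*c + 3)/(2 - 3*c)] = (-18*c^2 + 24*c + 5)/(9*c^2 - 12*c + 4)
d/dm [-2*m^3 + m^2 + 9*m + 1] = -6*m^2 + 2*m + 9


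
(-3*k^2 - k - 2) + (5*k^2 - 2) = 2*k^2 - k - 4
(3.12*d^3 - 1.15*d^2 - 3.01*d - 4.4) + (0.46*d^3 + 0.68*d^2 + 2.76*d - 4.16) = 3.58*d^3 - 0.47*d^2 - 0.25*d - 8.56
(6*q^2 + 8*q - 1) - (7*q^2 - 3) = -q^2 + 8*q + 2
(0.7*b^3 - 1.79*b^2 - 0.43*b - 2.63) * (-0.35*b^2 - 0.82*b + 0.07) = -0.245*b^5 + 0.0525*b^4 + 1.6673*b^3 + 1.1478*b^2 + 2.1265*b - 0.1841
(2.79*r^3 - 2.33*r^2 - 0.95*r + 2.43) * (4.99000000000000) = 13.9221*r^3 - 11.6267*r^2 - 4.7405*r + 12.1257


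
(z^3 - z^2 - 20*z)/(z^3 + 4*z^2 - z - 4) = z*(z - 5)/(z^2 - 1)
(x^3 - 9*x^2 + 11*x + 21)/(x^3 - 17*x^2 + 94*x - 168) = (x^2 - 2*x - 3)/(x^2 - 10*x + 24)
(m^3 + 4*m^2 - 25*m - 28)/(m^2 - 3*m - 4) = m + 7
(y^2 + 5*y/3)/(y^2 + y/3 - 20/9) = 3*y/(3*y - 4)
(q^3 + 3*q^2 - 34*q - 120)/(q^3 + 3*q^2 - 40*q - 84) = (q^2 + 9*q + 20)/(q^2 + 9*q + 14)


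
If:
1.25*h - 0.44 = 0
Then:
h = 0.35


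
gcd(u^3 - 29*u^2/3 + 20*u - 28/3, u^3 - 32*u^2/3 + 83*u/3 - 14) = u^2 - 23*u/3 + 14/3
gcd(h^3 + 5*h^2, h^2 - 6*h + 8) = 1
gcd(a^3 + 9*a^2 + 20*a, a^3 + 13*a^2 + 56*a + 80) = a^2 + 9*a + 20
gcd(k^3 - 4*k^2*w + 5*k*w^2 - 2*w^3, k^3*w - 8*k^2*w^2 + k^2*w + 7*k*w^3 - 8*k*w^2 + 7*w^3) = -k + w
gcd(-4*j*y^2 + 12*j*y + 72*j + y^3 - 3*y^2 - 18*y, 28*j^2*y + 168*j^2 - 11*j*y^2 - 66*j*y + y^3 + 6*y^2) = -4*j + y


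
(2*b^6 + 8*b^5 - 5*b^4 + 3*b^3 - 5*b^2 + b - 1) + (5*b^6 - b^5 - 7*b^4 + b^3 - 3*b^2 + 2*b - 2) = 7*b^6 + 7*b^5 - 12*b^4 + 4*b^3 - 8*b^2 + 3*b - 3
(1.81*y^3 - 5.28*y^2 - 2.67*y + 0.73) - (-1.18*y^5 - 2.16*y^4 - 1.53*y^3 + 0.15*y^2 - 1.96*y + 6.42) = 1.18*y^5 + 2.16*y^4 + 3.34*y^3 - 5.43*y^2 - 0.71*y - 5.69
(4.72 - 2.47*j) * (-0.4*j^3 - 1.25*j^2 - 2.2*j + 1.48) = 0.988*j^4 + 1.1995*j^3 - 0.465999999999998*j^2 - 14.0396*j + 6.9856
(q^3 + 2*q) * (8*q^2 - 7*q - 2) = 8*q^5 - 7*q^4 + 14*q^3 - 14*q^2 - 4*q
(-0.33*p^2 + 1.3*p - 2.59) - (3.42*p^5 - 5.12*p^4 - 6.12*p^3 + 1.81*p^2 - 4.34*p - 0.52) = -3.42*p^5 + 5.12*p^4 + 6.12*p^3 - 2.14*p^2 + 5.64*p - 2.07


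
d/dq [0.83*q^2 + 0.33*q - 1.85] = 1.66*q + 0.33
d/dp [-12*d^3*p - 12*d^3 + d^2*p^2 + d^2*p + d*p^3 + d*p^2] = d*(-12*d^2 + 2*d*p + d + 3*p^2 + 2*p)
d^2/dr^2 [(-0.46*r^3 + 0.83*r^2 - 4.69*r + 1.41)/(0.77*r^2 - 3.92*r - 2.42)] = (4.44089209850063e-16*r^5 + 3.5527136788005e-15*r^4 - 16.402274*r^3 - 11.886798*r^2 - 94.135404*r + 147.292092)/(0.456533*r^6 - 6.972504*r^5 + 31.19193*r^4 - 16.40912*r^3 - 98.03178*r^2 - 68.871264*r - 14.172488)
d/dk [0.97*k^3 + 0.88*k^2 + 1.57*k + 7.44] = 2.91*k^2 + 1.76*k + 1.57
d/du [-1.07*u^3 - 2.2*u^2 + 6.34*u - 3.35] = -3.21*u^2 - 4.4*u + 6.34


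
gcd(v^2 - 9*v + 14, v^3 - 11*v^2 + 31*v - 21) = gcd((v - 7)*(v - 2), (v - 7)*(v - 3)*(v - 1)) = v - 7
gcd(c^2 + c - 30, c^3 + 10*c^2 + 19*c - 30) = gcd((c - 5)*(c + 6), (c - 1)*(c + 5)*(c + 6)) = c + 6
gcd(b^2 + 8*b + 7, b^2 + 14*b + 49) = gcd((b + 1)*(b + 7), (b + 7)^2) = b + 7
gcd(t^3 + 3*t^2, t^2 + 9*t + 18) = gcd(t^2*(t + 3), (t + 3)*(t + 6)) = t + 3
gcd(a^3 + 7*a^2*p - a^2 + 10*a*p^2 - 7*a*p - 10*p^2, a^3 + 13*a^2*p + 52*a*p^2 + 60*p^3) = a^2 + 7*a*p + 10*p^2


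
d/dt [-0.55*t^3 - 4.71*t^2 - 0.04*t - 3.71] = -1.65*t^2 - 9.42*t - 0.04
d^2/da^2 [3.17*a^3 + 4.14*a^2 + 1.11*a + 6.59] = 19.02*a + 8.28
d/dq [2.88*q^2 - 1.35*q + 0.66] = 5.76*q - 1.35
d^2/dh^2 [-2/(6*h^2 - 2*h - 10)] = 2*(-9*h^2 + 3*h + (6*h - 1)^2 + 15)/(-3*h^2 + h + 5)^3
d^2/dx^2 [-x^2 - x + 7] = -2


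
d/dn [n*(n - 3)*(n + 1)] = 3*n^2 - 4*n - 3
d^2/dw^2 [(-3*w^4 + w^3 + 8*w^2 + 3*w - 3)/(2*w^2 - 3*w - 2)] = 2*(-12*w^6 + 54*w^5 - 45*w^4 - 71*w^3 + 6*w^2 + 102*w - 25)/(8*w^6 - 36*w^5 + 30*w^4 + 45*w^3 - 30*w^2 - 36*w - 8)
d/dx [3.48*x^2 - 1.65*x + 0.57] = 6.96*x - 1.65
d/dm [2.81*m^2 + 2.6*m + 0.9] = 5.62*m + 2.6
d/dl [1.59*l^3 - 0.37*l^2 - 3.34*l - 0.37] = 4.77*l^2 - 0.74*l - 3.34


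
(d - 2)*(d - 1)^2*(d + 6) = d^4 + 2*d^3 - 19*d^2 + 28*d - 12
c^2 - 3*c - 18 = (c - 6)*(c + 3)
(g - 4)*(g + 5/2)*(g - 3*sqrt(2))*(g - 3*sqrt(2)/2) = g^4 - 9*sqrt(2)*g^3/2 - 3*g^3/2 - g^2 + 27*sqrt(2)*g^2/4 - 27*g/2 + 45*sqrt(2)*g - 90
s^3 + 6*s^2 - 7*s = s*(s - 1)*(s + 7)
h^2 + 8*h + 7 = (h + 1)*(h + 7)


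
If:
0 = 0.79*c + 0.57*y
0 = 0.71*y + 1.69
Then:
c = 1.72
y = -2.38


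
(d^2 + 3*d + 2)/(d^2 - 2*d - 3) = (d + 2)/(d - 3)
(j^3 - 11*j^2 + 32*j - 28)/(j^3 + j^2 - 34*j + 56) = (j^2 - 9*j + 14)/(j^2 + 3*j - 28)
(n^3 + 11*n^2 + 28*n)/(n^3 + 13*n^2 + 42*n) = (n + 4)/(n + 6)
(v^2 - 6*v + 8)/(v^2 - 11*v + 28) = (v - 2)/(v - 7)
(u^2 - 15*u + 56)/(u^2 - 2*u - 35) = (u - 8)/(u + 5)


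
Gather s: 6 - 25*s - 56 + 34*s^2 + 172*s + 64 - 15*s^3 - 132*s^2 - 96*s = -15*s^3 - 98*s^2 + 51*s + 14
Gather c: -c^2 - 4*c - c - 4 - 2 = -c^2 - 5*c - 6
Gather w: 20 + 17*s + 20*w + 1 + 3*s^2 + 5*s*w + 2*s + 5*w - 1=3*s^2 + 19*s + w*(5*s + 25) + 20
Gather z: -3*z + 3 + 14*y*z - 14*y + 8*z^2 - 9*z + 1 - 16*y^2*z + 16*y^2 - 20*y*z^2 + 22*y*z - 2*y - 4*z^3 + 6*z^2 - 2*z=16*y^2 - 16*y - 4*z^3 + z^2*(14 - 20*y) + z*(-16*y^2 + 36*y - 14) + 4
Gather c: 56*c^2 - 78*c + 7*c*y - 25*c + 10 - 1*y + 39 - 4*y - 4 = 56*c^2 + c*(7*y - 103) - 5*y + 45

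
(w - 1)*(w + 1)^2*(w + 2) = w^4 + 3*w^3 + w^2 - 3*w - 2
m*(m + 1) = m^2 + m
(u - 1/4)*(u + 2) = u^2 + 7*u/4 - 1/2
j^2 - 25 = (j - 5)*(j + 5)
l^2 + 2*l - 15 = (l - 3)*(l + 5)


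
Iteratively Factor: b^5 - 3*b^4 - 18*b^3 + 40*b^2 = (b - 2)*(b^4 - b^3 - 20*b^2) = b*(b - 2)*(b^3 - b^2 - 20*b) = b^2*(b - 2)*(b^2 - b - 20) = b^2*(b - 2)*(b + 4)*(b - 5)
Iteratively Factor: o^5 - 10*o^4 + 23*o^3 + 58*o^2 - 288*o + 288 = (o - 2)*(o^4 - 8*o^3 + 7*o^2 + 72*o - 144) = (o - 4)*(o - 2)*(o^3 - 4*o^2 - 9*o + 36) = (o - 4)*(o - 3)*(o - 2)*(o^2 - o - 12) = (o - 4)*(o - 3)*(o - 2)*(o + 3)*(o - 4)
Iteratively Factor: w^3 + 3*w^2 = (w)*(w^2 + 3*w) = w*(w + 3)*(w)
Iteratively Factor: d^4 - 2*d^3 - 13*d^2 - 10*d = (d)*(d^3 - 2*d^2 - 13*d - 10) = d*(d + 1)*(d^2 - 3*d - 10) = d*(d + 1)*(d + 2)*(d - 5)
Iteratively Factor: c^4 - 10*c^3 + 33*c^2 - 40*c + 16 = (c - 1)*(c^3 - 9*c^2 + 24*c - 16) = (c - 1)^2*(c^2 - 8*c + 16) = (c - 4)*(c - 1)^2*(c - 4)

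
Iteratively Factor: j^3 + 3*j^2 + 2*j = (j + 1)*(j^2 + 2*j) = j*(j + 1)*(j + 2)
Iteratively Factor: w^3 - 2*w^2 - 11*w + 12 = (w + 3)*(w^2 - 5*w + 4) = (w - 1)*(w + 3)*(w - 4)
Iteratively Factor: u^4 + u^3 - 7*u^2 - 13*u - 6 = (u + 1)*(u^3 - 7*u - 6) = (u + 1)^2*(u^2 - u - 6) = (u + 1)^2*(u + 2)*(u - 3)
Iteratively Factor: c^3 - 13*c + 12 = (c - 3)*(c^2 + 3*c - 4) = (c - 3)*(c + 4)*(c - 1)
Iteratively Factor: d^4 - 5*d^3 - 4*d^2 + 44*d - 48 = (d - 2)*(d^3 - 3*d^2 - 10*d + 24) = (d - 2)^2*(d^2 - d - 12) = (d - 4)*(d - 2)^2*(d + 3)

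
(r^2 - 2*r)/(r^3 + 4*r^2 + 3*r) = (r - 2)/(r^2 + 4*r + 3)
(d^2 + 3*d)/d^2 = (d + 3)/d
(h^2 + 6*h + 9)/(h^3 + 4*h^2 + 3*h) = (h + 3)/(h*(h + 1))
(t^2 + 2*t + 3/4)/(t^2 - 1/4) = (2*t + 3)/(2*t - 1)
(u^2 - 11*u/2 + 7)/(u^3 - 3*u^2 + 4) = (u - 7/2)/(u^2 - u - 2)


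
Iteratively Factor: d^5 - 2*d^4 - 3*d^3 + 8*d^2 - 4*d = (d + 2)*(d^4 - 4*d^3 + 5*d^2 - 2*d) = d*(d + 2)*(d^3 - 4*d^2 + 5*d - 2) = d*(d - 2)*(d + 2)*(d^2 - 2*d + 1) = d*(d - 2)*(d - 1)*(d + 2)*(d - 1)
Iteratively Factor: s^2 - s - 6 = (s - 3)*(s + 2)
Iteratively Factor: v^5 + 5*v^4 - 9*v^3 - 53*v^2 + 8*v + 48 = (v - 1)*(v^4 + 6*v^3 - 3*v^2 - 56*v - 48) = (v - 1)*(v + 4)*(v^3 + 2*v^2 - 11*v - 12) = (v - 1)*(v + 1)*(v + 4)*(v^2 + v - 12) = (v - 1)*(v + 1)*(v + 4)^2*(v - 3)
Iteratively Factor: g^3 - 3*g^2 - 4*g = (g - 4)*(g^2 + g) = (g - 4)*(g + 1)*(g)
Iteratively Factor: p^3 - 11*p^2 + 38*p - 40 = (p - 5)*(p^2 - 6*p + 8) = (p - 5)*(p - 2)*(p - 4)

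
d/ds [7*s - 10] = 7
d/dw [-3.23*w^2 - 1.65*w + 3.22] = -6.46*w - 1.65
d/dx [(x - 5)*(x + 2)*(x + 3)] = 3*x^2 - 19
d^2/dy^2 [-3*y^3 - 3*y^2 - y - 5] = -18*y - 6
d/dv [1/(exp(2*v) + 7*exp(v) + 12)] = (-2*exp(v) - 7)*exp(v)/(exp(2*v) + 7*exp(v) + 12)^2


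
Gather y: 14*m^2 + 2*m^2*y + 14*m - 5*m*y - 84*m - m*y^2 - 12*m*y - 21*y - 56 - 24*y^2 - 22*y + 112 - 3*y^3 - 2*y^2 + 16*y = 14*m^2 - 70*m - 3*y^3 + y^2*(-m - 26) + y*(2*m^2 - 17*m - 27) + 56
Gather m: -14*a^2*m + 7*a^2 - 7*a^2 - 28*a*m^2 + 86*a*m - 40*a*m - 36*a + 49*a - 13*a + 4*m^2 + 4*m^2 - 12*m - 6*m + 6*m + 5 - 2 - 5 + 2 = m^2*(8 - 28*a) + m*(-14*a^2 + 46*a - 12)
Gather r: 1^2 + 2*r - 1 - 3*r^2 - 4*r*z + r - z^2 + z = -3*r^2 + r*(3 - 4*z) - z^2 + z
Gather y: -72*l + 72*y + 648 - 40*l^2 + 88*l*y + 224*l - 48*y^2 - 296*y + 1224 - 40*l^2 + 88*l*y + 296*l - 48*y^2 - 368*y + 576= -80*l^2 + 448*l - 96*y^2 + y*(176*l - 592) + 2448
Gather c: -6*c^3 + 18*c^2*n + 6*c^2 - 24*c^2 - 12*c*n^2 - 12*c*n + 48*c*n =-6*c^3 + c^2*(18*n - 18) + c*(-12*n^2 + 36*n)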